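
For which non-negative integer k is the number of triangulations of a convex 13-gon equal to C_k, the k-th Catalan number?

A convex 13-gon is triangulated into 11 triangles, and the number of such triangulations is the Catalan number C_{13−2} = C_11.

11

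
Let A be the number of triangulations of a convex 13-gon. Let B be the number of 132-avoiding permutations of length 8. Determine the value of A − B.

57356

Triangulations of a convex m-gon are counted by C_{m−2}; with m = 13 this is C_11. So A = C_11 = 58786.
For any fixed pattern of length 3, the pattern-avoiding permutations of [8] number C_8. So B = C_8 = 1430.
A − B = 58786 − 1430 = 57356.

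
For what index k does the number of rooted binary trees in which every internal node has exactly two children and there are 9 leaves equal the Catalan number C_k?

A full binary tree with L leaves has L−1 internal nodes and is counted by C_{L−1}; L = 9 gives C_8.

8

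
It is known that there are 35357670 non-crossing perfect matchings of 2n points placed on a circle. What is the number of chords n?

Non-crossing pairings of 2n points on a circle are counted by C_n. The Catalan number equal to 35357670 is C_16.

16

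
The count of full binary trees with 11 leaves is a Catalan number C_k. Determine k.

A full binary tree with L leaves has L−1 internal nodes and is counted by C_{L−1}; L = 11 gives C_10.

10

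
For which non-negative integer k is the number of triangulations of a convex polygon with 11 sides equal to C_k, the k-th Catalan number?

The number of triangulations of an 11-gon is the Catalan number C_9 (index = sides − 2).

9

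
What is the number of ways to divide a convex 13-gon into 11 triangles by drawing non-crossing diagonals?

The number of triangulations of a 13-gon is the Catalan number C_11 (index = sides − 2).
C_11 = C(22,11)/12 = 705432/12 = 58786.

58786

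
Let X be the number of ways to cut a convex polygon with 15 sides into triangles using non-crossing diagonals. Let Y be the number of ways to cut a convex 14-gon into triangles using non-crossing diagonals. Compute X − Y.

534888

The number of triangulations of a 15-gon is the Catalan number C_13 (index = sides − 2). So X = C_13 = 742900.
The number of triangulations of a 14-gon is the Catalan number C_12 (index = sides − 2). So Y = C_12 = 208012.
X − Y = 742900 − 208012 = 534888.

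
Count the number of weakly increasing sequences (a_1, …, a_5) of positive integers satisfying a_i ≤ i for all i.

42

Such sub-staircase sequences of length n are counted by C_n; here n = 5.
C_5 = C(10,5)/6 = 252/6 = 42.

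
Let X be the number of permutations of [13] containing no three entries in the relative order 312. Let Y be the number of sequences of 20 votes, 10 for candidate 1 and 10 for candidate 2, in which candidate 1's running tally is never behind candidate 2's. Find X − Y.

726104

For any fixed pattern of length 3, the pattern-avoiding permutations of [13] number C_13. So X = C_13 = 742900.
Reading a vote for the leader as '(' and for the other as ')' turns such a sequence into a balanced string of 10 pairs, so the count is C_10. So Y = C_10 = 16796.
X − Y = 742900 − 16796 = 726104.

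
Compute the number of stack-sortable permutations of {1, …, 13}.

742900

Stack-sortable permutations are exactly the 231-avoiding ones, counted by C_n; here n = 13.
C_13 = C(26,13)/14 = 10400600/14 = 742900.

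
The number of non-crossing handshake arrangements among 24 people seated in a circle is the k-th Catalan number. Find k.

Non-crossing handshake pairings of 2n people are counted by C_n; 24 people gives n = 12.

12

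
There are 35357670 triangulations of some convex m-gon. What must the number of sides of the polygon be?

Triangulations of a convex m-gon are counted by C_{m−2}. The Catalan number equal to 35357670 is C_16.
So m − 2 = 16, giving m = 18 sides.

18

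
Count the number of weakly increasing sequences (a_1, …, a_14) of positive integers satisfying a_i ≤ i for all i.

2674440

Such sub-staircase sequences of length n are counted by C_n; here n = 14.
C_14 = C_13 · 2(2·13+1)/(13+2) = 742900 · 54/15 = 2674440.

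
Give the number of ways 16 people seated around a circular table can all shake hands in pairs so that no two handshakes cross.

1430

Non-crossing handshake pairings of 2n people are counted by C_n; 16 people gives n = 8.
C_8 = C(16,8)/9 = 12870/9 = 1430.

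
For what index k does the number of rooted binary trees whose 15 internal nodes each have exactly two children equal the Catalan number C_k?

15

Full binary trees with n internal nodes are counted by C_n; here n = 15.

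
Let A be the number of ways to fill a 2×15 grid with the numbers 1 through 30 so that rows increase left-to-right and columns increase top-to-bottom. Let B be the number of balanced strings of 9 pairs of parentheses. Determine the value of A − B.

By the hook-length formula (or a Dyck-path bijection), SYT of shape 2×15 number C_15. So A = C_15 = 9694845.
Balanced strings of n pairs of brackets are counted by C_n; here n = 9. So B = C_9 = 4862.
A − B = 9694845 − 4862 = 9689983.

9689983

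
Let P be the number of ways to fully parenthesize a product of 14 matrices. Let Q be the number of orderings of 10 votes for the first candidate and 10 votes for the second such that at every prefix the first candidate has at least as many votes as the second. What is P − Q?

Bracketing 14 factors into binary products is counted by C_{14−1} = C_13. So P = C_13 = 742900.
Reading a vote for the leader as '(' and for the other as ')' turns such a sequence into a balanced string of 10 pairs, so the count is C_10. So Q = C_10 = 16796.
P − Q = 742900 − 16796 = 726104.

726104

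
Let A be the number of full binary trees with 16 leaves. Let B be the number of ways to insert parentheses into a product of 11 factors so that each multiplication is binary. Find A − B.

A full binary tree with L leaves has L−1 internal nodes and is counted by C_{L−1}; L = 16 gives C_15. So A = C_15 = 9694845.
Parenthesizations of m factors correspond to full binary trees with m leaves, counted by C_{m−1}; m = 11 gives C_10. So B = C_10 = 16796.
A − B = 9694845 − 16796 = 9678049.

9678049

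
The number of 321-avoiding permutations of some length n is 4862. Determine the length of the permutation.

Permutations of [n] avoiding a fixed length-3 pattern are counted by C_n. The Catalan number equal to 4862 is C_9.

9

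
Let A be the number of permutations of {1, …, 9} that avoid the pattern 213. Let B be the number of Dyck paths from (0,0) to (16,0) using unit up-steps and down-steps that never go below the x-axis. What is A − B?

For any fixed pattern of length 3, the pattern-avoiding permutations of [9] number C_9. So A = C_9 = 4862.
A Dyck path with 8 up-steps and 8 down-steps has semilength 8, so there are C_8 of them. So B = C_8 = 1430.
A − B = 4862 − 1430 = 3432.

3432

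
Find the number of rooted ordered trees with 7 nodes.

Rooted ordered (plane) trees on m nodes have m−1 edges and are counted by C_{m−1}; m = 7 gives C_6.
C_6 = C(12,6)/7 = 924/7 = 132.

132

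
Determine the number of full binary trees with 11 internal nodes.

58786

Full binary trees with n internal nodes are counted by C_n; here n = 11.
C_11 = 58786.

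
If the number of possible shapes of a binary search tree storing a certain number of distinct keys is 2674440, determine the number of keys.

14

Binary search tree shapes on n keys are counted by C_n. Since C_14 = 2674440, the index is 14.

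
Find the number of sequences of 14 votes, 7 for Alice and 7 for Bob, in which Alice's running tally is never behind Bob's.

Ballot sequences with n votes each where one side never trails are Dyck words, counted by C_n; here n = 7.
C_7 = C(14,7)/8 = 3432/8 = 429.

429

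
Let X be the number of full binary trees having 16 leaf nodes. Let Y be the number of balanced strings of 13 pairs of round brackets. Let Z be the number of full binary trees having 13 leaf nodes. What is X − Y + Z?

9159957

Full binary trees with 16 leaves have 16−1 = 15 internal nodes, so there are C_15 of them. So X = C_15 = 9694845.
Balanced strings of n pairs of brackets are counted by C_n; here n = 13. So Y = C_13 = 742900.
Full binary trees with 13 leaves have 13−1 = 12 internal nodes, so there are C_12 of them. So Z = C_12 = 208012.
X − Y + Z = 9694845 − 742900 + 208012 = 9159957.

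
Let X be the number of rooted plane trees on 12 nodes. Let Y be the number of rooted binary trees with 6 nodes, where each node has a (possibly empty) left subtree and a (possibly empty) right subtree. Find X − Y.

Rooted ordered (plane) trees on m nodes have m−1 edges and are counted by C_{m−1}; m = 12 gives C_11. So X = C_11 = 58786.
There are C_n binary search tree shapes on n keys; with n = 6 that is C_6. So Y = C_6 = 132.
X − Y = 58786 − 132 = 58654.

58654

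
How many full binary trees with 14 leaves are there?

742900

Full binary trees with 14 leaves have 14−1 = 13 internal nodes, so there are C_13 of them.
C_13 = C(26,13)/14 = 10400600/14 = 742900.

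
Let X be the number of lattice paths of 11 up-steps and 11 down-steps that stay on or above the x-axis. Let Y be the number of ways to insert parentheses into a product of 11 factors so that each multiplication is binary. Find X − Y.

41990

A Dyck path with 11 up-steps and 11 down-steps has semilength 11, so there are C_11 of them. So X = C_11 = 58786.
Bracketing 11 factors into binary products is counted by C_{11−1} = C_10. So Y = C_10 = 16796.
X − Y = 58786 − 16796 = 41990.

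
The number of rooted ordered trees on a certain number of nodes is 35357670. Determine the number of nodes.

Rooted ordered trees on m nodes are counted by C_{m−1}; 35357670 = C_16.
So the index is 16, and the number of nodes is 16 + 1 = 17.

17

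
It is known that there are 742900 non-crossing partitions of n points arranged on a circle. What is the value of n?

Non-crossing partitions of [n] are counted by C_n. The Catalan number equal to 742900 is C_13.

13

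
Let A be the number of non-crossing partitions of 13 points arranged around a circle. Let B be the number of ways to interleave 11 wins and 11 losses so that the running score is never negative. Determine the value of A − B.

684114

The non-crossing partitions of [13] form a lattice of size C_13. So A = C_13 = 742900.
Reading a vote for the leader as '(' and for the other as ')' turns such a sequence into a balanced string of 11 pairs, so the count is C_11. So B = C_11 = 58786.
A − B = 742900 − 58786 = 684114.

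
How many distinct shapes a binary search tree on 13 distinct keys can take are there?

742900

Binary trees (left/right distinguished) on n nodes are counted by C_n; here n = 13.
C_13 = 742900.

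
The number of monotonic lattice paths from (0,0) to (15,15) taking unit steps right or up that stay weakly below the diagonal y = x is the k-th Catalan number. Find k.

15

Monotone paths in an n×n grid that stay weakly below the diagonal are counted by C_n; here n = 15.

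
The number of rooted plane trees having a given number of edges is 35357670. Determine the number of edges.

16

Rooted ordered trees with n edges are counted by C_n. Since C_16 = 35357670, the index is 16.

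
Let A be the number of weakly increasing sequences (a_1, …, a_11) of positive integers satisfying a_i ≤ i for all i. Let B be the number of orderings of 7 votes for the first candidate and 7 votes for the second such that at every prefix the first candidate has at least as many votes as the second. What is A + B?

59215

Weakly increasing sequences with a_i ≤ i biject with Dyck paths of semilength 11, so there are C_11. So A = C_11 = 58786.
Reading a vote for the leader as '(' and for the other as ')' turns such a sequence into a balanced string of 7 pairs, so the count is C_7. So B = C_7 = 429.
A + B = 58786 + 429 = 59215.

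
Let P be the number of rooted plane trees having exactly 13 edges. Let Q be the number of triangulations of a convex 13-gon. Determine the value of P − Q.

684114

A rooted plane tree with 13 edges has 14 nodes, and the count is C_13. So P = C_13 = 742900.
The number of triangulations of a 13-gon is the Catalan number C_11 (index = sides − 2). So Q = C_11 = 58786.
P − Q = 742900 − 58786 = 684114.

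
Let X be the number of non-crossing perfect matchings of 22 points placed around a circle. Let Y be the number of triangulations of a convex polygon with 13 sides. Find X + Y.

Pairing 22 circle points by 11 non-crossing chords gives C_11 matchings. So X = C_11 = 58786.
The number of triangulations of a 13-gon is the Catalan number C_11 (index = sides − 2). So Y = C_11 = 58786.
X + Y = 58786 + 58786 = 117572.

117572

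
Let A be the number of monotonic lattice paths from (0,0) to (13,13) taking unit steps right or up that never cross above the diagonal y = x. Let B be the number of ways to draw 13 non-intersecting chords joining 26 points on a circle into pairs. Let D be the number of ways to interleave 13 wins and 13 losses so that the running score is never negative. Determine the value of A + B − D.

Sub-diagonal monotone paths from (0,0) to (13,13) biject with Dyck paths of semilength 13, giving C_13. So A = C_13 = 742900.
Pairing 26 circle points by 13 non-crossing chords gives C_13 matchings. So B = C_13 = 742900.
Reading a vote for the leader as '(' and for the other as ')' turns such a sequence into a balanced string of 13 pairs, so the count is C_13. So D = C_13 = 742900.
A + B − D = 742900 + 742900 − 742900 = 742900.

742900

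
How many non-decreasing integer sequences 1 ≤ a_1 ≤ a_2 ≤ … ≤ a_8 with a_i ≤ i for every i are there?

Such sub-staircase sequences of length n are counted by C_n; here n = 8.
C_8 = C(16,8)/9 = 12870/9 = 1430.

1430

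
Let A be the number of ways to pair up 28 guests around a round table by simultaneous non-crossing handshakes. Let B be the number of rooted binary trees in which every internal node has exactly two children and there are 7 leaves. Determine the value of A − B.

Non-crossing handshake pairings of 2n people are counted by C_n; 28 people gives n = 14. So A = C_14 = 2674440.
Full binary trees with 7 leaves have 7−1 = 6 internal nodes, so there are C_6 of them. So B = C_6 = 132.
A − B = 2674440 − 132 = 2674308.

2674308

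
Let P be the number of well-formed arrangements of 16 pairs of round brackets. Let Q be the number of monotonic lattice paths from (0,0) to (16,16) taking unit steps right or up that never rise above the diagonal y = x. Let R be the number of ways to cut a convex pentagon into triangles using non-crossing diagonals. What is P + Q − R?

70715335

Balanced strings of n pairs of brackets are counted by C_n; here n = 16. So P = C_16 = 35357670.
Monotone paths in an n×n grid that stay weakly below the diagonal are counted by C_n; here n = 16. So Q = C_16 = 35357670.
The number of triangulations of a 5-gon is the Catalan number C_3 (index = sides − 2). So R = C_3 = 5.
P + Q − R = 35357670 + 35357670 − 5 = 70715335.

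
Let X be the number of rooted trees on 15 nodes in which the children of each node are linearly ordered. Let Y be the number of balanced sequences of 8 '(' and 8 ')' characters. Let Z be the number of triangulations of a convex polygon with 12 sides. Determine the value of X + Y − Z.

A rooted plane tree on 15 nodes has 14 edges, and such trees are counted by C_14. So X = C_14 = 2674440.
A balanced arrangement of 8 bracket pairs is a Dyck word of semilength 8, so the count is C_8. So Y = C_8 = 1430.
A convex 12-gon is triangulated into 10 triangles, and the number of such triangulations is the Catalan number C_{12−2} = C_10. So Z = C_10 = 16796.
X + Y − Z = 2674440 + 1430 − 16796 = 2659074.

2659074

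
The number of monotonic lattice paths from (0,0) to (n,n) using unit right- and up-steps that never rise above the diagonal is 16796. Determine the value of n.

Such diagonal-avoiding paths in an n×n grid are counted by C_n. The Catalan number equal to 16796 is C_10.

10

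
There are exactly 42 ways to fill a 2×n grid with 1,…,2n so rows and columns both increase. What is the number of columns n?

Standard Young tableaux of shape 2×n are counted by C_n. Since C_5 = 42, the index is 5.

5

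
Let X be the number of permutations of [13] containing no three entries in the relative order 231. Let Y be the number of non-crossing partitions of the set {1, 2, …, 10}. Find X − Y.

For any fixed pattern of length 3, the pattern-avoiding permutations of [13] number C_13. So X = C_13 = 742900.
The non-crossing partitions of [10] form a lattice of size C_10. So Y = C_10 = 16796.
X − Y = 742900 − 16796 = 726104.

726104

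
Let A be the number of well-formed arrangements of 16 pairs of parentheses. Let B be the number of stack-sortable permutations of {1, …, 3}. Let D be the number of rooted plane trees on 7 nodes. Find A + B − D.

35357543

Balanced strings of n pairs of brackets are counted by C_n; here n = 16. So A = C_16 = 35357670.
Stack-sortable permutations are exactly the 231-avoiding ones, counted by C_n; here n = 3. So B = C_3 = 5.
Rooted ordered (plane) trees on m nodes have m−1 edges and are counted by C_{m−1}; m = 7 gives C_6. So D = C_6 = 132.
A + B − D = 35357670 + 5 − 132 = 35357543.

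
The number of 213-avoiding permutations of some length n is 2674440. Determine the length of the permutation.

Permutations of [n] avoiding a fixed length-3 pattern are counted by C_n. The Catalan number equal to 2674440 is C_14.

14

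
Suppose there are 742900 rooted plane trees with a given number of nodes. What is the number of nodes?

Rooted ordered trees on m nodes are counted by C_{m−1}. Since C_13 = 742900, the index is 13.
So the index is 13, and the number of nodes is 13 + 1 = 14.

14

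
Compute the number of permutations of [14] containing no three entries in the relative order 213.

Permutations of [n] avoiding any single length-3 pattern are counted by C_n; here n = 14.
C_14 = C_13 · 2(2·13+1)/(13+2) = 742900 · 54/15 = 2674440.

2674440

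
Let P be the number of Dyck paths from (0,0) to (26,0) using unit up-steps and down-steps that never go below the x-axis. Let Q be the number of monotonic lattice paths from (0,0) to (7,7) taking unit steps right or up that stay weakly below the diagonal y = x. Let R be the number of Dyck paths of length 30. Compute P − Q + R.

10437316

Dyck paths of semilength n (length 2n) are counted by C_n; here n = 13. So P = C_13 = 742900.
Monotone paths in an n×n grid that stay weakly below the diagonal are counted by C_n; here n = 7. So Q = C_7 = 429.
Dyck paths of semilength n (length 2n) are counted by C_n; here n = 15. So R = C_15 = 9694845.
P − Q + R = 742900 − 429 + 9694845 = 10437316.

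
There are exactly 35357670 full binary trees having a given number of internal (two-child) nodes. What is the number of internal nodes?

Full binary trees with n internal nodes are counted by C_n. Since C_16 = 35357670, the index is 16.

16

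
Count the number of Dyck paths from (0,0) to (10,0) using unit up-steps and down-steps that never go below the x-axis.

Paths of 5 up- and 5 down-steps that never dip below the axis are Dyck paths; their count is C_5.
C_5 = 42.

42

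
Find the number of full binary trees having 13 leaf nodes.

208012

A full binary tree with L leaves has L−1 internal nodes and is counted by C_{L−1}; L = 13 gives C_12.
C_12 = 208012.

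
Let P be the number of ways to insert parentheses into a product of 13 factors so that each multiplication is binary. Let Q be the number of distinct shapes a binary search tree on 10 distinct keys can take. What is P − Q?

191216

Ways to associate a product of 13 factors correspond to binary trees on 13 leaves, so the count is C_12. So P = C_12 = 208012.
Rooted binary trees with 10 nodes (each child slot possibly empty) number C_10. So Q = C_10 = 16796.
P − Q = 208012 − 16796 = 191216.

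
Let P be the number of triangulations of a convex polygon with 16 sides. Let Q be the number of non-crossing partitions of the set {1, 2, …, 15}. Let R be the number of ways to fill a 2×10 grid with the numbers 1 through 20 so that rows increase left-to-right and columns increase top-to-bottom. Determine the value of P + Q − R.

The number of triangulations of a 16-gon is the Catalan number C_14 (index = sides − 2). So P = C_14 = 2674440.
The non-crossing partitions of [15] form a lattice of size C_15. So Q = C_15 = 9694845.
By the hook-length formula (or a Dyck-path bijection), SYT of shape 2×10 number C_10. So R = C_10 = 16796.
P + Q − R = 2674440 + 9694845 − 16796 = 12352489.

12352489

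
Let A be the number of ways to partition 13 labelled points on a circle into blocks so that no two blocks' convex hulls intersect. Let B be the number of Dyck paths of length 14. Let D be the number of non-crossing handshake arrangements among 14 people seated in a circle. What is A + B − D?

The non-crossing partitions of [13] form a lattice of size C_13. So A = C_13 = 742900.
Paths of 7 up- and 7 down-steps that never dip below the axis are Dyck paths; their count is C_7. So B = C_7 = 429.
Non-crossing handshake pairings of 2n people are counted by C_n; 14 people gives n = 7. So D = C_7 = 429.
A + B − D = 742900 + 429 − 429 = 742900.

742900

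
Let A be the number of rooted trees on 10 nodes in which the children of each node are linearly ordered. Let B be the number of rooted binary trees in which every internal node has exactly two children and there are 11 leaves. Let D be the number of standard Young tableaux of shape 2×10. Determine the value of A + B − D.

4862

Rooted ordered (plane) trees on m nodes have m−1 edges and are counted by C_{m−1}; m = 10 gives C_9. So A = C_9 = 4862.
A full binary tree with L leaves has L−1 internal nodes and is counted by C_{L−1}; L = 11 gives C_10. So B = C_10 = 16796.
By the hook-length formula (or a Dyck-path bijection), SYT of shape 2×10 number C_10. So D = C_10 = 16796.
A + B − D = 4862 + 16796 − 16796 = 4862.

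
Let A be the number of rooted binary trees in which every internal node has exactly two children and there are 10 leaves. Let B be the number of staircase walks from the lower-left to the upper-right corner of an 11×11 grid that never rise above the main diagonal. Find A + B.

Full binary trees with 10 leaves have 10−1 = 9 internal nodes, so there are C_9 of them. So A = C_9 = 4862.
Monotone paths in an n×n grid that stay weakly below the diagonal are counted by C_n; here n = 11. So B = C_11 = 58786.
A + B = 4862 + 58786 = 63648.

63648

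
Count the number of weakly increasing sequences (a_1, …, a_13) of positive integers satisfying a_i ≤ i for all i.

Weakly increasing sequences with a_i ≤ i biject with Dyck paths of semilength 13, so there are C_13.
C_13 = C_12 · 2(2·12+1)/(12+2) = 208012 · 50/14 = 742900.

742900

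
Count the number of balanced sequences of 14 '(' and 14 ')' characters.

Balanced strings of n pairs of brackets are counted by C_n; here n = 14.
C_14 = 2674440.

2674440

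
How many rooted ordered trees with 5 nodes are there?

14

Rooted ordered (plane) trees on m nodes have m−1 edges and are counted by C_{m−1}; m = 5 gives C_4.
C_4 = C(8,4)/5 = 70/5 = 14.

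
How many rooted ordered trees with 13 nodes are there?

Rooted ordered (plane) trees on m nodes have m−1 edges and are counted by C_{m−1}; m = 13 gives C_12.
C_12 = C(24,12)/13 = 2704156/13 = 208012.

208012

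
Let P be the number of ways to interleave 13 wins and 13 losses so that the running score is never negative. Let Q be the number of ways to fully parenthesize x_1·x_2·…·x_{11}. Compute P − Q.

726104

Reading a vote for the leader as '(' and for the other as ')' turns such a sequence into a balanced string of 13 pairs, so the count is C_13. So P = C_13 = 742900.
Ways to associate a product of 11 factors correspond to binary trees on 11 leaves, so the count is C_10. So Q = C_10 = 16796.
P − Q = 742900 − 16796 = 726104.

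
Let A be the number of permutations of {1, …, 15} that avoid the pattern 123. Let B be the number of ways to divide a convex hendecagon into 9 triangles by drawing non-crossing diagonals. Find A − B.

9689983

Permutations of [n] avoiding any single length-3 pattern are counted by C_n; here n = 15. So A = C_15 = 9694845.
Triangulations of a convex m-gon are counted by C_{m−2}; with m = 11 this is C_9. So B = C_9 = 4862.
A − B = 9694845 − 4862 = 9689983.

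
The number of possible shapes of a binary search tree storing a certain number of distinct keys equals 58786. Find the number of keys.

11

Binary search tree shapes on n keys are counted by C_n. Since C_11 = 58786, the index is 11.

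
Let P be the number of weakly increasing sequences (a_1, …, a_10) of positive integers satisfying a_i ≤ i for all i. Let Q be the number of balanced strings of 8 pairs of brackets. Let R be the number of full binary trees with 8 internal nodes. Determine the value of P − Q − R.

13936

Weakly increasing sequences with a_i ≤ i biject with Dyck paths of semilength 10, so there are C_10. So P = C_10 = 16796.
Balanced strings of n pairs of brackets are counted by C_n; here n = 8. So Q = C_8 = 1430.
Full binary trees with n internal nodes are counted by C_n; here n = 8. So R = C_8 = 1430.
P − Q − R = 16796 − 1430 − 1430 = 13936.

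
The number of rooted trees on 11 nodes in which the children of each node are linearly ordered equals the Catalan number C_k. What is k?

A rooted plane tree on 11 nodes has 10 edges, and such trees are counted by C_10.

10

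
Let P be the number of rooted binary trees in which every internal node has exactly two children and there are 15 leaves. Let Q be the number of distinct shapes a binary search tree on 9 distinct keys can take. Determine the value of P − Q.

2669578

Full binary trees with 15 leaves have 15−1 = 14 internal nodes, so there are C_14 of them. So P = C_14 = 2674440.
There are C_n binary search tree shapes on n keys; with n = 9 that is C_9. So Q = C_9 = 4862.
P − Q = 2674440 − 4862 = 2669578.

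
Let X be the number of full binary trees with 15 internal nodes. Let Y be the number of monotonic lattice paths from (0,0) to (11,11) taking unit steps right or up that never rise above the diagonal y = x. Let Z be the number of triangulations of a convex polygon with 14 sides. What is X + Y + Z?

9961643

The number of full binary trees on 15 internal nodes is the Catalan number C_15. So X = C_15 = 9694845.
Monotone paths in an n×n grid that stay weakly below the diagonal are counted by C_n; here n = 11. So Y = C_11 = 58786.
Triangulations of a convex m-gon are counted by C_{m−2}; with m = 14 this is C_12. So Z = C_12 = 208012.
X + Y + Z = 9694845 + 58786 + 208012 = 9961643.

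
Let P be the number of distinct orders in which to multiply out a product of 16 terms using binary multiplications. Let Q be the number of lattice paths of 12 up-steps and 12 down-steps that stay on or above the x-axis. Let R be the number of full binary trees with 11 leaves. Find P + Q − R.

9886061

Parenthesizations of m factors correspond to full binary trees with m leaves, counted by C_{m−1}; m = 16 gives C_15. So P = C_15 = 9694845.
A Dyck path with 12 up-steps and 12 down-steps has semilength 12, so there are C_12 of them. So Q = C_12 = 208012.
A full binary tree with L leaves has L−1 internal nodes and is counted by C_{L−1}; L = 11 gives C_10. So R = C_10 = 16796.
P + Q − R = 9694845 + 208012 − 16796 = 9886061.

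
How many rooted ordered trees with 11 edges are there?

A rooted plane tree with 11 edges has 12 nodes, and the count is C_11.
C_11 = 58786.

58786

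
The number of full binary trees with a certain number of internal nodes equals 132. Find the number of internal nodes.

Full binary trees with n internal nodes are counted by C_n. The Catalan number equal to 132 is C_6.

6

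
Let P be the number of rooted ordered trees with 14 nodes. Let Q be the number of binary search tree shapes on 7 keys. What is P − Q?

742471

A rooted plane tree on 14 nodes has 13 edges, and such trees are counted by C_13. So P = C_13 = 742900.
Rooted binary trees with 7 nodes (each child slot possibly empty) number C_7. So Q = C_7 = 429.
P − Q = 742900 − 429 = 742471.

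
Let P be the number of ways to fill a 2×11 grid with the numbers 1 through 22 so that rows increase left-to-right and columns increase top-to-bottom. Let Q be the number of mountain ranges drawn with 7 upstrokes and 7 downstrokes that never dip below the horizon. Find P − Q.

58357

By the hook-length formula (or a Dyck-path bijection), SYT of shape 2×11 number C_11. So P = C_11 = 58786.
Paths of 7 up- and 7 down-steps that never dip below the axis are Dyck paths; their count is C_7. So Q = C_7 = 429.
P − Q = 58786 − 429 = 58357.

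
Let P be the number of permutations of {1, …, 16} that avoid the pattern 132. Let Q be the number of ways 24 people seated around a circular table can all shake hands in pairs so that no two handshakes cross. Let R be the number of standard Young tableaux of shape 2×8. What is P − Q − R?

For any fixed pattern of length 3, the pattern-avoiding permutations of [16] number C_16. So P = C_16 = 35357670.
With 24 = 2·12 people, non-crossing handshake pairings are non-crossing perfect matchings on a circle, counted by C_12. So Q = C_12 = 208012.
Standard Young tableaux of shape 2×n are counted by C_n; here n = 8. So R = C_8 = 1430.
P − Q − R = 35357670 − 208012 − 1430 = 35148228.

35148228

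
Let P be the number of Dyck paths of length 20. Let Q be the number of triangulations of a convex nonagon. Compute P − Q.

16367

A Dyck path with 10 up-steps and 10 down-steps has semilength 10, so there are C_10 of them. So P = C_10 = 16796.
The number of triangulations of a 9-gon is the Catalan number C_7 (index = sides − 2). So Q = C_7 = 429.
P − Q = 16796 − 429 = 16367.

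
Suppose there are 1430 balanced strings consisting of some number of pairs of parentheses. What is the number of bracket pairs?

Balanced strings of n bracket-pairs are counted by C_n. The Catalan number equal to 1430 is C_8.

8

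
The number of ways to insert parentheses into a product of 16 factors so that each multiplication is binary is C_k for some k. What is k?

15

Bracketing 16 factors into binary products is counted by C_{16−1} = C_15.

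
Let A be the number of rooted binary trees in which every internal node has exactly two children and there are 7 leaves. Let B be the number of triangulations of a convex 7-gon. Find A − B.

90

Full binary trees with 7 leaves have 7−1 = 6 internal nodes, so there are C_6 of them. So A = C_6 = 132.
A convex 7-gon is triangulated into 5 triangles, and the number of such triangulations is the Catalan number C_{7−2} = C_5. So B = C_5 = 42.
A − B = 132 − 42 = 90.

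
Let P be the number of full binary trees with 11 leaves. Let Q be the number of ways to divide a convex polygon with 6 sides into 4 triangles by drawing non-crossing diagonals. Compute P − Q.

16782

Full binary trees with 11 leaves have 11−1 = 10 internal nodes, so there are C_10 of them. So P = C_10 = 16796.
Triangulations of a convex m-gon are counted by C_{m−2}; with m = 6 this is C_4. So Q = C_4 = 14.
P − Q = 16796 − 14 = 16782.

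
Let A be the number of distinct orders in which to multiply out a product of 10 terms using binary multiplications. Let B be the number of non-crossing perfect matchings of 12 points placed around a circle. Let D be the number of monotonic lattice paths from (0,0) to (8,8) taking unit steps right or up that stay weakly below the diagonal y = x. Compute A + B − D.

Ways to associate a product of 10 factors correspond to binary trees on 10 leaves, so the count is C_9. So A = C_9 = 4862.
Non-crossing perfect matchings of 2n points on a circle are counted by C_n; with 12 points, n = 6. So B = C_6 = 132.
Sub-diagonal monotone paths from (0,0) to (8,8) biject with Dyck paths of semilength 8, giving C_8. So D = C_8 = 1430.
A + B − D = 4862 + 132 − 1430 = 3564.

3564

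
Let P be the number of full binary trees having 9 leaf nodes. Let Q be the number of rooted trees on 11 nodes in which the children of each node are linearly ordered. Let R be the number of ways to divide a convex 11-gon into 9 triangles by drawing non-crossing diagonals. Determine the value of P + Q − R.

13364

A full binary tree with L leaves has L−1 internal nodes and is counted by C_{L−1}; L = 9 gives C_8. So P = C_8 = 1430.
A rooted plane tree on 11 nodes has 10 edges, and such trees are counted by C_10. So Q = C_10 = 16796.
A convex 11-gon is triangulated into 9 triangles, and the number of such triangulations is the Catalan number C_{11−2} = C_9. So R = C_9 = 4862.
P + Q − R = 1430 + 16796 − 4862 = 13364.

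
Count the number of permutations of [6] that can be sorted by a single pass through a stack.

132

By Knuth's characterisation, the stack-sortable permutations of length 6 are the 231-avoiders, numbering C_6.
C_6 = C(12,6)/7 = 924/7 = 132.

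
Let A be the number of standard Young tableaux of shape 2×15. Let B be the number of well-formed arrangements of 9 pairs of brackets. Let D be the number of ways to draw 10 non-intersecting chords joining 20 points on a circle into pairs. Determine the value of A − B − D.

9673187

Standard Young tableaux of shape 2×n are counted by C_n; here n = 15. So A = C_15 = 9694845.
A balanced arrangement of 9 bracket pairs is a Dyck word of semilength 9, so the count is C_9. So B = C_9 = 4862.
Non-crossing perfect matchings of 2n points on a circle are counted by C_n; with 20 points, n = 10. So D = C_10 = 16796.
A − B − D = 9694845 − 4862 − 16796 = 9673187.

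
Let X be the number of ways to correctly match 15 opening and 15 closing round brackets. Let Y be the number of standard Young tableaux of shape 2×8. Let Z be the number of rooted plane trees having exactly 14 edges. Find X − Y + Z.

With 15 pairs the number of balanced bracket strings is the Catalan number C_15. So X = C_15 = 9694845.
Standard Young tableaux of shape 2×n are counted by C_n; here n = 8. So Y = C_8 = 1430.
A rooted plane tree with 14 edges has 15 nodes, and the count is C_14. So Z = C_14 = 2674440.
X − Y + Z = 9694845 − 1430 + 2674440 = 12367855.

12367855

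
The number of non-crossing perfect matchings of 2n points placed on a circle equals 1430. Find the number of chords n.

Non-crossing pairings of 2n points on a circle are counted by C_n. Since C_8 = 1430, the index is 8.

8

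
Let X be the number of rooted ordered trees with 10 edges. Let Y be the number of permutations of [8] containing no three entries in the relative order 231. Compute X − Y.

Rooted ordered trees with n edges are counted by C_n; here n = 10. So X = C_10 = 16796.
For any fixed pattern of length 3, the pattern-avoiding permutations of [8] number C_8. So Y = C_8 = 1430.
X − Y = 16796 − 1430 = 15366.

15366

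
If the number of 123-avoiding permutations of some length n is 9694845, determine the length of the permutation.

Permutations of [n] avoiding a fixed length-3 pattern are counted by C_n; 9694845 = C_15.

15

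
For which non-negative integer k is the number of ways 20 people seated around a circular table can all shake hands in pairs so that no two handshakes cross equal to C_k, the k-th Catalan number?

10

With 20 = 2·10 people, non-crossing handshake pairings are non-crossing perfect matchings on a circle, counted by C_10.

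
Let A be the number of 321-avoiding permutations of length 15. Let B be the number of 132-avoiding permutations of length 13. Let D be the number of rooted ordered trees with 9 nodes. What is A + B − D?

10436315

For any fixed pattern of length 3, the pattern-avoiding permutations of [15] number C_15. So A = C_15 = 9694845.
Permutations of [n] avoiding any single length-3 pattern are counted by C_n; here n = 13. So B = C_13 = 742900.
Rooted ordered (plane) trees on m nodes have m−1 edges and are counted by C_{m−1}; m = 9 gives C_8. So D = C_8 = 1430.
A + B − D = 9694845 + 742900 − 1430 = 10436315.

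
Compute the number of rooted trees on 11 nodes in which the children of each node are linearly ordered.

A rooted plane tree on 11 nodes has 10 edges, and such trees are counted by C_10.
C_10 = 16796.

16796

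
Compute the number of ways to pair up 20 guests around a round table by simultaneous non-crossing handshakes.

16796

Non-crossing handshake pairings of 2n people are counted by C_n; 20 people gives n = 10.
C_10 = C(20,10)/11 = 184756/11 = 16796.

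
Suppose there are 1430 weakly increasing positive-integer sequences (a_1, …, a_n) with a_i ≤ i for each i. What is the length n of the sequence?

Such sub-staircase sequences of length n are counted by C_n, and C_8 = 1430.

8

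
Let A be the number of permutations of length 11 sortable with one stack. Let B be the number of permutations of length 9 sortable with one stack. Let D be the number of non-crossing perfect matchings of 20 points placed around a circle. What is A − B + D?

By Knuth's characterisation, the stack-sortable permutations of length 11 are the 231-avoiders, numbering C_11. So A = C_11 = 58786.
Stack-sortable permutations are exactly the 231-avoiding ones, counted by C_n; here n = 9. So B = C_9 = 4862.
Pairing 20 circle points by 10 non-crossing chords gives C_10 matchings. So D = C_10 = 16796.
A − B + D = 58786 − 4862 + 16796 = 70720.

70720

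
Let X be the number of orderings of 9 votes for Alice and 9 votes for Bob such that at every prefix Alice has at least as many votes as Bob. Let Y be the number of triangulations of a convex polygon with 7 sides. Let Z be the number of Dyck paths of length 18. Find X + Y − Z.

Ballot sequences with n votes each where one side never trails are Dyck words, counted by C_n; here n = 9. So X = C_9 = 4862.
Triangulations of a convex m-gon are counted by C_{m−2}; with m = 7 this is C_5. So Y = C_5 = 42.
A Dyck path with 9 up-steps and 9 down-steps has semilength 9, so there are C_9 of them. So Z = C_9 = 4862.
X + Y − Z = 4862 + 42 − 4862 = 42.

42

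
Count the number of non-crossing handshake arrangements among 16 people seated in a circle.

1430

Non-crossing handshake pairings of 2n people are counted by C_n; 16 people gives n = 8.
C_8 = C(16,8)/9 = 12870/9 = 1430.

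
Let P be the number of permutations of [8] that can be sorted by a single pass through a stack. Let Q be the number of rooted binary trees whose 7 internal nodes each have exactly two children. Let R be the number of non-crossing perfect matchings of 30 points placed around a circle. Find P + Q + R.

By Knuth's characterisation, the stack-sortable permutations of length 8 are the 231-avoiders, numbering C_8. So P = C_8 = 1430.
The number of full binary trees on 7 internal nodes is the Catalan number C_7. So Q = C_7 = 429.
Pairing 30 circle points by 15 non-crossing chords gives C_15 matchings. So R = C_15 = 9694845.
P + Q + R = 1430 + 429 + 9694845 = 9696704.

9696704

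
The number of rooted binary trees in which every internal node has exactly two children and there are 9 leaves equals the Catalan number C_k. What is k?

8

A full binary tree with L leaves has L−1 internal nodes and is counted by C_{L−1}; L = 9 gives C_8.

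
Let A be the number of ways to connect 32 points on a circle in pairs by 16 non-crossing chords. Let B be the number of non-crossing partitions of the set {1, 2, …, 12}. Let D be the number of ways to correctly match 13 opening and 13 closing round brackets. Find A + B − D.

34822782

Non-crossing perfect matchings of 2n points on a circle are counted by C_n; with 32 points, n = 16. So A = C_16 = 35357670.
The non-crossing partitions of [12] form a lattice of size C_12. So B = C_12 = 208012.
Balanced strings of n pairs of brackets are counted by C_n; here n = 13. So D = C_13 = 742900.
A + B − D = 35357670 + 208012 − 742900 = 34822782.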